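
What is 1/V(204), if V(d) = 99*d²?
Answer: 1/4119984 ≈ 2.4272e-7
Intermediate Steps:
1/V(204) = 1/(99*204²) = 1/(99*41616) = 1/4119984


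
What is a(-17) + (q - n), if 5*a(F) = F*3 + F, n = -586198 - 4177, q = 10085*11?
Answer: 3506482/5 ≈ 7.0130e+5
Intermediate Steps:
q = 110935
n = -590375
a(F) = 4*F/5 (a(F) = (F*3 + F)/5 = (3*F + F)/5 = (4*F)/5 = 4*F/5)
a(-17) + (q - n) = (⅘)*(-17) + (110935 - 1*(-590375)) = -68/5 + (110935 + 590375) = -68/5 + 701310 = 3506482/5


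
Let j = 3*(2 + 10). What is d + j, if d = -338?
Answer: -302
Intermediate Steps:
j = 36 (j = 3*12 = 36)
d + j = -338 + 36 = -302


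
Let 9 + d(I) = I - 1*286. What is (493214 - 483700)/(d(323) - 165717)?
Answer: -9514/165689 ≈ -0.057421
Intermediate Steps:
d(I) = -295 + I (d(I) = -9 + (I - 1*286) = -9 + (I - 286) = -9 + (-286 + I) = -295 + I)
(493214 - 483700)/(d(323) - 165717) = (493214 - 483700)/((-295 + 323) - 165717) = 9514/(28 - 165717) = 9514/(-165689) = 9514*(-1/165689) = -9514/165689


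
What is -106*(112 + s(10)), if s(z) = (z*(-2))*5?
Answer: -1272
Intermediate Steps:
s(z) = -10*z (s(z) = -2*z*5 = -10*z)
-106*(112 + s(10)) = -106*(112 - 10*10) = -106*(112 - 100) = -106*12 = -1272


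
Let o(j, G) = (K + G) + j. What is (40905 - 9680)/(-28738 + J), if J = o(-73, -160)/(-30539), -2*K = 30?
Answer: -953580275/877629534 ≈ -1.0865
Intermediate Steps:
K = -15 (K = -½*30 = -15)
o(j, G) = -15 + G + j (o(j, G) = (-15 + G) + j = -15 + G + j)
J = 248/30539 (J = (-15 - 160 - 73)/(-30539) = -248*(-1/30539) = 248/30539 ≈ 0.0081208)
(40905 - 9680)/(-28738 + J) = (40905 - 9680)/(-28738 + 248/30539) = 31225/(-877629534/30539) = 31225*(-30539/877629534) = -953580275/877629534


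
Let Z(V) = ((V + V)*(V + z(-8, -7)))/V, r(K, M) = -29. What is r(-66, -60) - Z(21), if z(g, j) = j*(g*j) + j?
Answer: 727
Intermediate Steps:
z(g, j) = j + g*j² (z(g, j) = g*j² + j = j + g*j²)
Z(V) = -798 + 2*V (Z(V) = ((V + V)*(V - 7*(1 - 8*(-7))))/V = ((2*V)*(V - 7*(1 + 56)))/V = ((2*V)*(V - 7*57))/V = ((2*V)*(V - 399))/V = ((2*V)*(-399 + V))/V = (2*V*(-399 + V))/V = -798 + 2*V)
r(-66, -60) - Z(21) = -29 - (-798 + 2*21) = -29 - (-798 + 42) = -29 - 1*(-756) = -29 + 756 = 727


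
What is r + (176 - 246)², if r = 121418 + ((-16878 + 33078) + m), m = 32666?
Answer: 175184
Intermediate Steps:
r = 170284 (r = 121418 + ((-16878 + 33078) + 32666) = 121418 + (16200 + 32666) = 121418 + 48866 = 170284)
r + (176 - 246)² = 170284 + (176 - 246)² = 170284 + (-70)² = 170284 + 4900 = 175184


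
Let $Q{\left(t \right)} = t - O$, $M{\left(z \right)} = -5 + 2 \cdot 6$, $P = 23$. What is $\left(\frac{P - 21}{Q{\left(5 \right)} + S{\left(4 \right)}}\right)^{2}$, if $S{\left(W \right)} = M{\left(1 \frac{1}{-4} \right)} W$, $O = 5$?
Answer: $\frac{1}{196} \approx 0.005102$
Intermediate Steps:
$M{\left(z \right)} = 7$ ($M{\left(z \right)} = -5 + 12 = 7$)
$S{\left(W \right)} = 7 W$
$Q{\left(t \right)} = -5 + t$ ($Q{\left(t \right)} = t - 5 = -5 + t$)
$\left(\frac{P - 21}{Q{\left(5 \right)} + S{\left(4 \right)}}\right)^{2} = \left(\frac{23 - 21}{\left(-5 + 5\right) + 7 \cdot 4}\right)^{2} = \left(\frac{2}{0 + 28}\right)^{2} = \left(\frac{2}{28}\right)^{2} = \left(2 \cdot \frac{1}{28}\right)^{2} = \left(\frac{1}{14}\right)^{2} = \frac{1}{196}$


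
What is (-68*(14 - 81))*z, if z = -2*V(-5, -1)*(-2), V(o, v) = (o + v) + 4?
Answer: -36448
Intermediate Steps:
V(o, v) = 4 + o + v
z = -8 (z = -2*(4 - 5 - 1)*(-2) = -2*(-2)*(-2) = 4*(-2) = -8)
(-68*(14 - 81))*z = -68*(14 - 81)*(-8) = -68*(-67)*(-8) = 4556*(-8) = -36448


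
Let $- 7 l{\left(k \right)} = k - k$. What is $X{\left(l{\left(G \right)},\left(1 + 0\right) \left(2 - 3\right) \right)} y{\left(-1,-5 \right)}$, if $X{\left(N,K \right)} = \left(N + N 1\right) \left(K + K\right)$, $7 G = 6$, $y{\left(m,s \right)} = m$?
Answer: $0$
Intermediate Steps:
$G = \frac{6}{7}$ ($G = \frac{1}{7} \cdot 6 = \frac{6}{7} \approx 0.85714$)
$l{\left(k \right)} = 0$ ($l{\left(k \right)} = - \frac{k - k}{7} = \left(- \frac{1}{7}\right) 0 = 0$)
$X{\left(N,K \right)} = 4 K N$ ($X{\left(N,K \right)} = \left(N + N\right) 2 K = 2 N 2 K = 4 K N$)
$X{\left(l{\left(G \right)},\left(1 + 0\right) \left(2 - 3\right) \right)} y{\left(-1,-5 \right)} = 4 \left(1 + 0\right) \left(2 - 3\right) 0 \left(-1\right) = 4 \cdot 1 \left(-1\right) 0 \left(-1\right) = 4 \left(-1\right) 0 \left(-1\right) = 0 \left(-1\right) = 0$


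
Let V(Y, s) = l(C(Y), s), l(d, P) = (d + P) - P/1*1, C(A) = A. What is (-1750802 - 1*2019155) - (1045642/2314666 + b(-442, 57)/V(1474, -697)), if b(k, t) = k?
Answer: -3215601619678381/852954421 ≈ -3.7700e+6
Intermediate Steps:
l(d, P) = d (l(d, P) = (P + d) - P*1 = (P + d) - P = d)
V(Y, s) = Y
(-1750802 - 1*2019155) - (1045642/2314666 + b(-442, 57)/V(1474, -697)) = (-1750802 - 1*2019155) - (1045642/2314666 - 442/1474) = (-1750802 - 2019155) - (1045642*(1/2314666) - 442*1/1474) = -3769957 - (522821/1157333 - 221/737) = -3769957 - 1*129548484/852954421 = -3769957 - 129548484/852954421 = -3215601619678381/852954421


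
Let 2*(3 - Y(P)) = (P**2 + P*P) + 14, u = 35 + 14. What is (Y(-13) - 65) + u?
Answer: -189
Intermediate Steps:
u = 49
Y(P) = -4 - P**2 (Y(P) = 3 - ((P**2 + P*P) + 14)/2 = 3 - ((P**2 + P**2) + 14)/2 = 3 - (2*P**2 + 14)/2 = 3 - (14 + 2*P**2)/2 = 3 + (-7 - P**2) = -4 - P**2)
(Y(-13) - 65) + u = ((-4 - 1*(-13)**2) - 65) + 49 = ((-4 - 1*169) - 65) + 49 = ((-4 - 169) - 65) + 49 = (-173 - 65) + 49 = -238 + 49 = -189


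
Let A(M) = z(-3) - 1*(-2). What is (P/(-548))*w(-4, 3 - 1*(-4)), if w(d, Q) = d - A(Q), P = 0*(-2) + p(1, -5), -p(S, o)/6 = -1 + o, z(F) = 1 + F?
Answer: 36/137 ≈ 0.26277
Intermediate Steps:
p(S, o) = 6 - 6*o (p(S, o) = -6*(-1 + o) = 6 - 6*o)
P = 36 (P = 0*(-2) + (6 - 6*(-5)) = 0 + (6 + 30) = 0 + 36 = 36)
A(M) = 0 (A(M) = (1 - 3) - 1*(-2) = -2 + 2 = 0)
w(d, Q) = d (w(d, Q) = d - 1*0 = d + 0 = d)
(P/(-548))*w(-4, 3 - 1*(-4)) = (36/(-548))*(-4) = (36*(-1/548))*(-4) = -9/137*(-4) = 36/137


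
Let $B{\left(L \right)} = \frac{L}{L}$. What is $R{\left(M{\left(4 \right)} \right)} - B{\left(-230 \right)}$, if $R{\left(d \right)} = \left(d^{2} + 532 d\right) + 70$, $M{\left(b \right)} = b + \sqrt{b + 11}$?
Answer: $2228 + 540 \sqrt{15} \approx 4319.4$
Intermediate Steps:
$B{\left(L \right)} = 1$
$M{\left(b \right)} = b + \sqrt{11 + b}$
$R{\left(d \right)} = 70 + d^{2} + 532 d$
$R{\left(M{\left(4 \right)} \right)} - B{\left(-230 \right)} = \left(70 + \left(4 + \sqrt{11 + 4}\right)^{2} + 532 \left(4 + \sqrt{11 + 4}\right)\right) - 1 = \left(70 + \left(4 + \sqrt{15}\right)^{2} + 532 \left(4 + \sqrt{15}\right)\right) - 1 = \left(70 + \left(4 + \sqrt{15}\right)^{2} + \left(2128 + 532 \sqrt{15}\right)\right) - 1 = \left(2198 + \left(4 + \sqrt{15}\right)^{2} + 532 \sqrt{15}\right) - 1 = 2197 + \left(4 + \sqrt{15}\right)^{2} + 532 \sqrt{15}$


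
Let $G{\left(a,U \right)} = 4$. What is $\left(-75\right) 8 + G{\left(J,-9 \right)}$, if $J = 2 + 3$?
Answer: $-596$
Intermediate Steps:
$J = 5$
$\left(-75\right) 8 + G{\left(J,-9 \right)} = \left(-75\right) 8 + 4 = -600 + 4 = -596$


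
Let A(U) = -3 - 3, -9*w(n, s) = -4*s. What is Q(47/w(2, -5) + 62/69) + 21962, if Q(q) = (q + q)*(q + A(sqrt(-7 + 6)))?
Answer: 21924652369/952200 ≈ 23025.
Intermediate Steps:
w(n, s) = 4*s/9 (w(n, s) = -(-4)*s/9 = 4*s/9)
A(U) = -6
Q(q) = 2*q*(-6 + q) (Q(q) = (q + q)*(q - 6) = (2*q)*(-6 + q) = 2*q*(-6 + q))
Q(47/w(2, -5) + 62/69) + 21962 = 2*(47/(((4/9)*(-5))) + 62/69)*(-6 + (47/(((4/9)*(-5))) + 62/69)) + 21962 = 2*(47/(-20/9) + 62*(1/69))*(-6 + (47/(-20/9) + 62*(1/69))) + 21962 = 2*(47*(-9/20) + 62/69)*(-6 + (47*(-9/20) + 62/69)) + 21962 = 2*(-423/20 + 62/69)*(-6 + (-423/20 + 62/69)) + 21962 = 2*(-27947/1380)*(-6 - 27947/1380) + 21962 = 2*(-27947/1380)*(-36227/1380) + 21962 = 1012435969/952200 + 21962 = 21924652369/952200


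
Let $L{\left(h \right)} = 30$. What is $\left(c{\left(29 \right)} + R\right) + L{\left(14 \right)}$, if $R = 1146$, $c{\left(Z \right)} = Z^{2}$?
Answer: $2017$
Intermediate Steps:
$\left(c{\left(29 \right)} + R\right) + L{\left(14 \right)} = \left(29^{2} + 1146\right) + 30 = \left(841 + 1146\right) + 30 = 1987 + 30 = 2017$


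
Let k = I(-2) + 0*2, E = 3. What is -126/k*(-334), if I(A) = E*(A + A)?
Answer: -3507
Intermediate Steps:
I(A) = 6*A (I(A) = 3*(A + A) = 3*(2*A) = 6*A)
k = -12 (k = 6*(-2) + 0*2 = -12 + 0 = -12)
-126/k*(-334) = -126/(-12)*(-334) = -126*(-1/12)*(-334) = (21/2)*(-334) = -3507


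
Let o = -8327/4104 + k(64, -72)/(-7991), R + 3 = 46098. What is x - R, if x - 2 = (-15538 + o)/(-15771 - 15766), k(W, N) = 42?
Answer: -47671541286313367/1034257933368 ≈ -46093.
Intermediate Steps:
R = 46095 (R = -3 + 46098 = 46095)
o = -66713425/32795064 (o = -8327/4104 + 42/(-7991) = -8327*1/4104 + 42*(-1/7991) = -8327/4104 - 42/7991 = -66713425/32795064 ≈ -2.0343)
x = 2578152284593/1034257933368 (x = 2 + (-15538 - 66713425/32795064)/(-15771 - 15766) = 2 - 509636417857/32795064/(-31537) = 2 - 509636417857/32795064*(-1/31537) = 2 + 509636417857/1034257933368 = 2578152284593/1034257933368 ≈ 2.4928)
x - R = 2578152284593/1034257933368 - 1*46095 = 2578152284593/1034257933368 - 46095 = -47671541286313367/1034257933368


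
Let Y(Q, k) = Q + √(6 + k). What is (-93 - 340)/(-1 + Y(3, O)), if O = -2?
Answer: -433/4 ≈ -108.25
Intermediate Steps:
(-93 - 340)/(-1 + Y(3, O)) = (-93 - 340)/(-1 + (3 + √(6 - 2))) = -433/(-1 + (3 + √4)) = -433/(-1 + (3 + 2)) = -433/(-1 + 5) = -433/4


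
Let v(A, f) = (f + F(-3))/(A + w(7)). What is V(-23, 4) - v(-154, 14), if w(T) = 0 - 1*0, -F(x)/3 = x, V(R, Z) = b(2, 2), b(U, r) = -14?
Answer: -2133/154 ≈ -13.851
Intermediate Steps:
V(R, Z) = -14
F(x) = -3*x
w(T) = 0 (w(T) = 0 + 0 = 0)
v(A, f) = (9 + f)/A (v(A, f) = (f - 3*(-3))/(A + 0) = (f + 9)/A = (9 + f)/A)
V(-23, 4) - v(-154, 14) = -14 - (9 + 14)/(-154) = -14 - (-1)*23/154 = -14 - 1*(-23/154) = -14 + 23/154 = -2133/154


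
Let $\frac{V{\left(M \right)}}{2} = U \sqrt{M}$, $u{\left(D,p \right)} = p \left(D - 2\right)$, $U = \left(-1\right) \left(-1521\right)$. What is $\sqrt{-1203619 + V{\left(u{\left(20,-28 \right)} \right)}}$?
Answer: $\sqrt{-1203619 + 18252 i \sqrt{14}} \approx 31.11 + 1097.5 i$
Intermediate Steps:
$U = 1521$
$u{\left(D,p \right)} = p \left(-2 + D\right)$
$V{\left(M \right)} = 3042 \sqrt{M}$ ($V{\left(M \right)} = 2 \cdot 1521 \sqrt{M} = 3042 \sqrt{M}$)
$\sqrt{-1203619 + V{\left(u{\left(20,-28 \right)} \right)}} = \sqrt{-1203619 + 3042 \sqrt{- 28 \left(-2 + 20\right)}} = \sqrt{-1203619 + 3042 \sqrt{\left(-28\right) 18}} = \sqrt{-1203619 + 3042 \sqrt{-504}} = \sqrt{-1203619 + 3042 \cdot 6 i \sqrt{14}} = \sqrt{-1203619 + 18252 i \sqrt{14}}$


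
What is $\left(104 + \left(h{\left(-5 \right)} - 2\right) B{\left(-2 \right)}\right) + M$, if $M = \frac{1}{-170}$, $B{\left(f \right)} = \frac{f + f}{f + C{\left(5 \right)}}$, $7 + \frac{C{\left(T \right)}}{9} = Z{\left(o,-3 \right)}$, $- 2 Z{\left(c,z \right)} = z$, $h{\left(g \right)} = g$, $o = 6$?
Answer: $\frac{1811417}{17510} \approx 103.45$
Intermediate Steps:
$Z{\left(c,z \right)} = - \frac{z}{2}$
$C{\left(T \right)} = - \frac{99}{2}$ ($C{\left(T \right)} = -63 + 9 \left(\left(- \frac{1}{2}\right) \left(-3\right)\right) = -63 + 9 \cdot \frac{3}{2} = -63 + \frac{27}{2} = - \frac{99}{2}$)
$B{\left(f \right)} = \frac{2 f}{- \frac{99}{2} + f}$ ($B{\left(f \right)} = \frac{f + f}{f - \frac{99}{2}} = \frac{2 f}{- \frac{99}{2} + f}$)
$M = - \frac{1}{170} \approx -0.0058824$
$\left(104 + \left(h{\left(-5 \right)} - 2\right) B{\left(-2 \right)}\right) + M = \left(104 + \left(-5 - 2\right) 4 \left(-2\right) \frac{1}{-99 + 2 \left(-2\right)}\right) - \frac{1}{170} = \left(104 + \left(-5 - 2\right) 4 \left(-2\right) \frac{1}{-99 - 4}\right) - \frac{1}{170} = \left(104 - 7 \cdot 4 \left(-2\right) \frac{1}{-103}\right) - \frac{1}{170} = \left(104 - 7 \cdot 4 \left(-2\right) \left(- \frac{1}{103}\right)\right) - \frac{1}{170} = \left(104 - \frac{56}{103}\right) - \frac{1}{170} = \frac{10656}{103} - \frac{1}{170} = \frac{1811417}{17510}$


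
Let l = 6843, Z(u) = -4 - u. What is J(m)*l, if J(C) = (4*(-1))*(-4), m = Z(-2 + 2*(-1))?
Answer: 109488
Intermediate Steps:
m = 0 (m = -4 - (-2 + 2*(-1)) = -4 - (-2 - 2) = -4 - 1*(-4) = -4 + 4 = 0)
J(C) = 16 (J(C) = -4*(-4) = 16)
J(m)*l = 16*6843 = 109488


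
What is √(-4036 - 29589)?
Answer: 5*I*√1345 ≈ 183.37*I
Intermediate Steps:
√(-4036 - 29589) = √(-33625) = 5*I*√1345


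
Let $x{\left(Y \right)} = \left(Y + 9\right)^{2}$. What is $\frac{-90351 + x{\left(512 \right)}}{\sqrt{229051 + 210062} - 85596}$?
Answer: $- \frac{5166859880}{2442078701} - \frac{181090 \sqrt{439113}}{7326236103} \approx -2.1321$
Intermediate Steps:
$x{\left(Y \right)} = \left(9 + Y\right)^{2}$
$\frac{-90351 + x{\left(512 \right)}}{\sqrt{229051 + 210062} - 85596} = \frac{-90351 + \left(9 + 512\right)^{2}}{\sqrt{229051 + 210062} - 85596} = \frac{-90351 + 521^{2}}{\sqrt{439113} - 85596} = \frac{-90351 + 271441}{-85596 + \sqrt{439113}} = \frac{181090}{-85596 + \sqrt{439113}}$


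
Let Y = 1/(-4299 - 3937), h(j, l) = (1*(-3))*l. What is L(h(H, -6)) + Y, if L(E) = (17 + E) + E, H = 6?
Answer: 436507/8236 ≈ 53.000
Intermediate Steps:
h(j, l) = -3*l
Y = -1/8236 (Y = 1/(-8236) = -1/8236 ≈ -0.00012142)
L(E) = 17 + 2*E
L(h(H, -6)) + Y = (17 + 2*(-3*(-6))) - 1/8236 = (17 + 2*18) - 1/8236 = (17 + 36) - 1/8236 = 53 - 1/8236 = 436507/8236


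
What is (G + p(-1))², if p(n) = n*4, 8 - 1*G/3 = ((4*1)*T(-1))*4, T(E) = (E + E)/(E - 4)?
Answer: 16/25 ≈ 0.64000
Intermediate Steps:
T(E) = 2*E/(-4 + E) (T(E) = (2*E)/(-4 + E) = 2*E/(-4 + E))
G = 24/5 (G = 24 - 3*(4*1)*(2*(-1)/(-4 - 1))*4 = 24 - 3*4*(2*(-1)/(-5))*4 = 24 - 3*4*(2*(-1)*(-⅕))*4 = 24 - 3*4*(⅖)*4 = 24 - 24*4/5 = 24 - 3*32/5 = 24 - 96/5 = 24/5 ≈ 4.8000)
p(n) = 4*n
(G + p(-1))² = (24/5 + 4*(-1))² = (24/5 - 4)² = (⅘)² = 16/25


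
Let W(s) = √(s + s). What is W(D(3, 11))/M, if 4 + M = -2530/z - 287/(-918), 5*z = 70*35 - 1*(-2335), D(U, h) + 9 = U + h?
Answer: -26622*√10/168545 ≈ -0.49949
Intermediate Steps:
D(U, h) = -9 + U + h (D(U, h) = -9 + (U + h) = -9 + U + h)
z = 957 (z = (70*35 - 1*(-2335))/5 = (2450 + 2335)/5 = (⅕)*4785 = 957)
W(s) = √2*√s (W(s) = √(2*s) = √2*√s)
M = -168545/26622 (M = -4 + (-2530/957 - 287/(-918)) = -4 + (-2530*1/957 - 287*(-1/918)) = -4 + (-230/87 + 287/918) = -4 - 62057/26622 = -168545/26622 ≈ -6.3310)
W(D(3, 11))/M = (√2*√(-9 + 3 + 11))/(-168545/26622) = (√2*√5)*(-26622/168545) = √10*(-26622/168545) = -26622*√10/168545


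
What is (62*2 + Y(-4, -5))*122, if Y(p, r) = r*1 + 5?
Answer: 15128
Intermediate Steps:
Y(p, r) = 5 + r (Y(p, r) = r + 5 = 5 + r)
(62*2 + Y(-4, -5))*122 = (62*2 + (5 - 5))*122 = (124 + 0)*122 = 124*122 = 15128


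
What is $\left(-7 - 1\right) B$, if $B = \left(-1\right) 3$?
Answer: $24$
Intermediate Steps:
$B = -3$
$\left(-7 - 1\right) B = \left(-7 - 1\right) \left(-3\right) = \left(-8\right) \left(-3\right) = 24$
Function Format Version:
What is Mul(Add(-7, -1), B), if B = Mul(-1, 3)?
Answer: 24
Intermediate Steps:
B = -3
Mul(Add(-7, -1), B) = Mul(Add(-7, -1), -3) = Mul(-8, -3) = 24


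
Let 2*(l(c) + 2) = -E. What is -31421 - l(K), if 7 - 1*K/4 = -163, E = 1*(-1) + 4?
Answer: -62835/2 ≈ -31418.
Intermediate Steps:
E = 3 (E = -1 + 4 = 3)
K = 680 (K = 28 - 4*(-163) = 28 + 652 = 680)
l(c) = -7/2 (l(c) = -2 + (-1*3)/2 = -2 + (½)*(-3) = -2 - 3/2 = -7/2)
-31421 - l(K) = -31421 - 1*(-7/2) = -31421 + 7/2 = -62835/2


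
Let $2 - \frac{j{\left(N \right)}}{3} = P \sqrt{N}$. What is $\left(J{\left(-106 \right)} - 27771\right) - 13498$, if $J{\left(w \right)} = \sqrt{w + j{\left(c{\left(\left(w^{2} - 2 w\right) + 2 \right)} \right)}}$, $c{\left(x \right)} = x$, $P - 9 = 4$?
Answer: $-41269 + i \sqrt{100 + 195 \sqrt{458}} \approx -41269.0 + 65.37 i$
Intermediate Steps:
$P = 13$ ($P = 9 + 4 = 13$)
$j{\left(N \right)} = 6 - 39 \sqrt{N}$ ($j{\left(N \right)} = 6 - 3 \cdot 13 \sqrt{N} = 6 - 39 \sqrt{N}$)
$J{\left(w \right)} = \sqrt{6 + w - 39 \sqrt{2 + w^{2} - 2 w}}$ ($J{\left(w \right)} = \sqrt{w - \left(-6 + 39 \sqrt{\left(w^{2} - 2 w\right) + 2}\right)} = \sqrt{w - \left(-6 + 39 \sqrt{2 + w^{2} - 2 w}\right)} = \sqrt{6 + w - 39 \sqrt{2 + w^{2} - 2 w}}$)
$\left(J{\left(-106 \right)} - 27771\right) - 13498 = \left(\sqrt{6 - 106 - 39 \sqrt{2 + \left(-106\right)^{2} - -212}} - 27771\right) - 13498 = \left(\sqrt{6 - 106 - 39 \sqrt{2 + 11236 + 212}} - 27771\right) - 13498 = \left(\sqrt{6 - 106 - 39 \sqrt{11450}} - 27771\right) - 13498 = \left(\sqrt{6 - 106 - 39 \cdot 5 \sqrt{458}} - 27771\right) - 13498 = \left(\sqrt{6 - 106 - 195 \sqrt{458}} - 27771\right) - 13498 = \left(\sqrt{-100 - 195 \sqrt{458}} - 27771\right) - 13498 = \left(-27771 + \sqrt{-100 - 195 \sqrt{458}}\right) - 13498 = -41269 + \sqrt{-100 - 195 \sqrt{458}}$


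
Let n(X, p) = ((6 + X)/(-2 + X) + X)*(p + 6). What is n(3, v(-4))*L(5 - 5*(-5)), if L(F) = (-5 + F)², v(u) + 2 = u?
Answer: 0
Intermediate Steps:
v(u) = -2 + u
n(X, p) = (6 + p)*(X + (6 + X)/(-2 + X)) (n(X, p) = ((6 + X)/(-2 + X) + X)*(6 + p) = (X + (6 + X)/(-2 + X))*(6 + p) = (6 + p)*(X + (6 + X)/(-2 + X)))
n(3, v(-4))*L(5 - 5*(-5)) = ((36 - 6*3 + 6*(-2 - 4) + 6*3² + (-2 - 4)*3² - 1*3*(-2 - 4))/(-2 + 3))*(-5 + (5 - 5*(-5)))² = ((36 - 18 + 6*(-6) + 6*9 - 6*9 - 1*3*(-6))/1)*(-5 + (5 + 25))² = (1*(36 - 18 - 36 + 54 - 54 + 18))*(-5 + 30)² = (1*0)*25² = 0*625 = 0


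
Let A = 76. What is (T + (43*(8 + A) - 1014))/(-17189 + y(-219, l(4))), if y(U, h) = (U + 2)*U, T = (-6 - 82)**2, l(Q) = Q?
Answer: 5171/15167 ≈ 0.34094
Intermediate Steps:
T = 7744 (T = (-88)**2 = 7744)
y(U, h) = U*(2 + U) (y(U, h) = (2 + U)*U = U*(2 + U))
(T + (43*(8 + A) - 1014))/(-17189 + y(-219, l(4))) = (7744 + (43*(8 + 76) - 1014))/(-17189 - 219*(2 - 219)) = (7744 + (43*84 - 1014))/(-17189 - 219*(-217)) = (7744 + (3612 - 1014))/(-17189 + 47523) = (7744 + 2598)/30334 = 10342*(1/30334) = 5171/15167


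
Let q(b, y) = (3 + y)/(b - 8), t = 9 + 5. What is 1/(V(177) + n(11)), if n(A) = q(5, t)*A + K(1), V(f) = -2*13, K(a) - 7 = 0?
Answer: -3/244 ≈ -0.012295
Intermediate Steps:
K(a) = 7 (K(a) = 7 + 0 = 7)
V(f) = -26
t = 14
q(b, y) = (3 + y)/(-8 + b)
n(A) = 7 - 17*A/3 (n(A) = ((3 + 14)/(-8 + 5))*A + 7 = (17/(-3))*A + 7 = (-1/3*17)*A + 7 = -17*A/3 + 7 = 7 - 17*A/3)
1/(V(177) + n(11)) = 1/(-26 + (7 - 17/3*11)) = 1/(-26 + (7 - 187/3)) = 1/(-26 - 166/3) = 1/(-244/3) = -3/244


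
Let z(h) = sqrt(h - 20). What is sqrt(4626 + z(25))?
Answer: sqrt(4626 + sqrt(5)) ≈ 68.031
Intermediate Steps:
z(h) = sqrt(-20 + h)
sqrt(4626 + z(25)) = sqrt(4626 + sqrt(-20 + 25)) = sqrt(4626 + sqrt(5))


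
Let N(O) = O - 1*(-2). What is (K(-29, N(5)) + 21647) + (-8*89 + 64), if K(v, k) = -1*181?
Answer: 20818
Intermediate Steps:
N(O) = 2 + O (N(O) = O + 2 = 2 + O)
K(v, k) = -181
(K(-29, N(5)) + 21647) + (-8*89 + 64) = (-181 + 21647) + (-8*89 + 64) = 21466 + (-712 + 64) = 21466 - 648 = 20818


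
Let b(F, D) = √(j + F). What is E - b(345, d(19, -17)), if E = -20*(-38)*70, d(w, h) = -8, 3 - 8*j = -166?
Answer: 53200 - √5858/4 ≈ 53181.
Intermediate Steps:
j = 169/8 (j = 3/8 - ⅛*(-166) = 3/8 + 83/4 = 169/8 ≈ 21.125)
b(F, D) = √(169/8 + F)
E = 53200 (E = 760*70 = 53200)
E - b(345, d(19, -17)) = 53200 - √(338 + 16*345)/4 = 53200 - √(338 + 5520)/4 = 53200 - √5858/4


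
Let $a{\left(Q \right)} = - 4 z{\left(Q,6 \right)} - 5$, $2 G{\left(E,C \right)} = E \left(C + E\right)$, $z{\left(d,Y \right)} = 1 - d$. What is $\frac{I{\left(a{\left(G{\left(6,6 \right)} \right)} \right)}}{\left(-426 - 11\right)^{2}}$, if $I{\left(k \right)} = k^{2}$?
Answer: $\frac{18225}{190969} \approx 0.095434$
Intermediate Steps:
$G{\left(E,C \right)} = \frac{E \left(C + E\right)}{2}$
$a{\left(Q \right)} = -9 + 4 Q$ ($a{\left(Q \right)} = - 4 \left(1 - Q\right) - 5 = \left(-4 + 4 Q\right) - 5 = -9 + 4 Q$)
$\frac{I{\left(a{\left(G{\left(6,6 \right)} \right)} \right)}}{\left(-426 - 11\right)^{2}} = \frac{\left(-9 + 4 \cdot \frac{1}{2} \cdot 6 \left(6 + 6\right)\right)^{2}}{\left(-426 - 11\right)^{2}} = \frac{\left(-9 + 4 \cdot \frac{1}{2} \cdot 6 \cdot 12\right)^{2}}{\left(-437\right)^{2}} = \frac{\left(-9 + 4 \cdot 36\right)^{2}}{190969} = \left(-9 + 144\right)^{2} \cdot \frac{1}{190969} = 135^{2} \cdot \frac{1}{190969} = 18225 \cdot \frac{1}{190969} = \frac{18225}{190969}$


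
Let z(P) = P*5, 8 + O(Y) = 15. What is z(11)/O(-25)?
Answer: 55/7 ≈ 7.8571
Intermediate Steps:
O(Y) = 7 (O(Y) = -8 + 15 = 7)
z(P) = 5*P
z(11)/O(-25) = (5*11)/7 = 55*(⅐) = 55/7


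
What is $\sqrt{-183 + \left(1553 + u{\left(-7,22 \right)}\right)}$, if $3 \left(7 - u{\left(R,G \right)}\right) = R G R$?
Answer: $\frac{\sqrt{9159}}{3} \approx 31.901$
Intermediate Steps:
$u{\left(R,G \right)} = 7 - \frac{G R^{2}}{3}$ ($u{\left(R,G \right)} = 7 - \frac{R G R}{3} = 7 - \frac{G R R}{3} = 7 - \frac{G R^{2}}{3}$)
$\sqrt{-183 + \left(1553 + u{\left(-7,22 \right)}\right)} = \sqrt{-183 + \left(1553 + \left(7 - \frac{22 \left(-7\right)^{2}}{3}\right)\right)} = \sqrt{-183 + \left(1553 + \left(7 - \frac{22}{3} \cdot 49\right)\right)} = \sqrt{-183 + \left(1553 + \left(7 - \frac{1078}{3}\right)\right)} = \sqrt{-183 + \left(1553 - \frac{1057}{3}\right)} = \sqrt{-183 + \frac{3602}{3}} = \sqrt{\frac{3053}{3}} = \frac{\sqrt{9159}}{3}$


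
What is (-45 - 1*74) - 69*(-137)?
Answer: 9334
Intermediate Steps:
(-45 - 1*74) - 69*(-137) = (-45 - 74) + 9453 = -119 + 9453 = 9334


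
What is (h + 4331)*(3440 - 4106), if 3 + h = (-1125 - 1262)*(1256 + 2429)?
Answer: 5855316822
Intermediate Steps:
h = -8796098 (h = -3 + (-1125 - 1262)*(1256 + 2429) = -3 - 2387*3685 = -3 - 8796095 = -8796098)
(h + 4331)*(3440 - 4106) = (-8796098 + 4331)*(3440 - 4106) = -8791767*(-666) = 5855316822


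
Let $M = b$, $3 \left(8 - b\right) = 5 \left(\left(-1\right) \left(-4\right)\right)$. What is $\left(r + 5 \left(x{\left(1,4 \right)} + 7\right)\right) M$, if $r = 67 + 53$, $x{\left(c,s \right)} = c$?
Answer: $\frac{640}{3} \approx 213.33$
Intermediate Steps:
$b = \frac{4}{3}$ ($b = 8 - \frac{5 \left(\left(-1\right) \left(-4\right)\right)}{3} = 8 - \frac{5 \cdot 4}{3} = 8 - \frac{20}{3} = \frac{4}{3} \approx 1.3333$)
$M = \frac{4}{3} \approx 1.3333$
$r = 120$
$\left(r + 5 \left(x{\left(1,4 \right)} + 7\right)\right) M = \left(120 + 5 \left(1 + 7\right)\right) \frac{4}{3} = \left(120 + 5 \cdot 8\right) \frac{4}{3} = \left(120 + 40\right) \frac{4}{3} = 160 \cdot \frac{4}{3} = \frac{640}{3}$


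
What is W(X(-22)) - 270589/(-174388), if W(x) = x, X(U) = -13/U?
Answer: 4110001/1918268 ≈ 2.1426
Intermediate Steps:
W(X(-22)) - 270589/(-174388) = -13/(-22) - 270589/(-174388) = -13*(-1/22) - 270589*(-1/174388) = 13/22 + 270589/174388 = 4110001/1918268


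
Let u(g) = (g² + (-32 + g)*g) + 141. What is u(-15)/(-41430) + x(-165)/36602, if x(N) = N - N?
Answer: -357/13810 ≈ -0.025851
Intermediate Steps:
u(g) = 141 + g² + g*(-32 + g) (u(g) = (g² + g*(-32 + g)) + 141 = 141 + g² + g*(-32 + g))
x(N) = 0
u(-15)/(-41430) + x(-165)/36602 = (141 - 32*(-15) + 2*(-15)²)/(-41430) + 0/36602 = (141 + 480 + 2*225)*(-1/41430) + 0*(1/36602) = (141 + 480 + 450)*(-1/41430) + 0 = 1071*(-1/41430) + 0 = -357/13810 + 0 = -357/13810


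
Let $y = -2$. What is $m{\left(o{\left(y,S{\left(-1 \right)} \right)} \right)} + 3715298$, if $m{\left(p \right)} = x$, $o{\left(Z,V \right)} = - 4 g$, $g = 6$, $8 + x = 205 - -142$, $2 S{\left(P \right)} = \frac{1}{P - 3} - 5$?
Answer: $3715637$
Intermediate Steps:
$S{\left(P \right)} = - \frac{5}{2} + \frac{1}{2 \left(-3 + P\right)}$ ($S{\left(P \right)} = \frac{\frac{1}{P - 3} - 5}{2} = \frac{\frac{1}{-3 + P} - 5}{2} = \frac{-5 + \frac{1}{-3 + P}}{2} = - \frac{5}{2} + \frac{1}{2 \left(-3 + P\right)}$)
$x = 339$ ($x = -8 + \left(205 - -142\right) = -8 + \left(205 + 142\right) = -8 + 347 = 339$)
$o{\left(Z,V \right)} = -24$ ($o{\left(Z,V \right)} = \left(-4\right) 6 = -24$)
$m{\left(p \right)} = 339$
$m{\left(o{\left(y,S{\left(-1 \right)} \right)} \right)} + 3715298 = 339 + 3715298 = 3715637$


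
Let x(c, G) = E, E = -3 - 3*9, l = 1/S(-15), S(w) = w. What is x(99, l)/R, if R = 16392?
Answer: -5/2732 ≈ -0.0018302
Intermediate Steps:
l = -1/15 (l = 1/(-15) = -1/15 ≈ -0.066667)
E = -30 (E = -3 - 27 = -30)
x(c, G) = -30
x(99, l)/R = -30/16392 = -30*1/16392 = -5/2732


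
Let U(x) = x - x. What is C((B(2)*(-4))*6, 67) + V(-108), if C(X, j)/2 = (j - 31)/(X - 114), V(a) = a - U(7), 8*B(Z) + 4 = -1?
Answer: -1196/11 ≈ -108.73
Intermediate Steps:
U(x) = 0
B(Z) = -5/8 (B(Z) = -½ + (⅛)*(-1) = -½ - ⅛ = -5/8)
V(a) = a (V(a) = a - 1*0 = a + 0 = a)
C(X, j) = 2*(-31 + j)/(-114 + X) (C(X, j) = 2*((j - 31)/(X - 114)) = 2*((-31 + j)/(-114 + X)) = 2*(-31 + j)/(-114 + X))
C((B(2)*(-4))*6, 67) + V(-108) = 2*(-31 + 67)/(-114 - 5/8*(-4)*6) - 108 = 2*36/(-114 + (5/2)*6) - 108 = 2*36/(-114 + 15) - 108 = 2*36/(-99) - 108 = 2*(-1/99)*36 - 108 = -8/11 - 108 = -1196/11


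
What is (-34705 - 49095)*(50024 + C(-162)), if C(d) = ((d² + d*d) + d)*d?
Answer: 706164834400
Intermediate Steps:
C(d) = d*(d + 2*d²) (C(d) = ((d² + d²) + d)*d = (2*d² + d)*d = (d + 2*d²)*d = d*(d + 2*d²))
(-34705 - 49095)*(50024 + C(-162)) = (-34705 - 49095)*(50024 + (-162)²*(1 + 2*(-162))) = -83800*(50024 + 26244*(1 - 324)) = -83800*(50024 + 26244*(-323)) = -83800*(50024 - 8476812) = -83800*(-8426788) = 706164834400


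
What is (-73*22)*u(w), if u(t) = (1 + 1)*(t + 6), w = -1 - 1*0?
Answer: -16060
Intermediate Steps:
w = -1 (w = -1 + 0 = -1)
u(t) = 12 + 2*t (u(t) = 2*(6 + t) = 12 + 2*t)
(-73*22)*u(w) = (-73*22)*(12 + 2*(-1)) = -1606*(12 - 2) = -1606*10 = -16060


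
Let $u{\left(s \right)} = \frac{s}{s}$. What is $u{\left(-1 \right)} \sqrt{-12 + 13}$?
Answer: $1$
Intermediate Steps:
$u{\left(s \right)} = 1$
$u{\left(-1 \right)} \sqrt{-12 + 13} = 1 \sqrt{-12 + 13} = 1 \sqrt{1} = 1 \cdot 1 = 1$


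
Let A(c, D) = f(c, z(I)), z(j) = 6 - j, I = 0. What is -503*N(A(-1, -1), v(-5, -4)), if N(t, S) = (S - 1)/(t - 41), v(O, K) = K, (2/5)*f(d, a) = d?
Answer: -5030/87 ≈ -57.816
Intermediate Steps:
f(d, a) = 5*d/2
A(c, D) = 5*c/2
N(t, S) = (-1 + S)/(-41 + t)
-503*N(A(-1, -1), v(-5, -4)) = -503*(-1 - 4)/(-41 + (5/2)*(-1)) = -503*(-5)/(-41 - 5/2) = -503*(-5)/(-87/2) = -(-1006)*(-5)/87 = -503*10/87 = -5030/87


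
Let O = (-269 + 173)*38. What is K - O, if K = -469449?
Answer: -465801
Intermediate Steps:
O = -3648 (O = -96*38 = -3648)
K - O = -469449 - 1*(-3648) = -469449 + 3648 = -465801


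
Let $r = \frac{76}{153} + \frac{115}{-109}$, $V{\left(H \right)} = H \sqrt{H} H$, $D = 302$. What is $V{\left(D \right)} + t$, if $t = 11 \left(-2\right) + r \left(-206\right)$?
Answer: $\frac{1551172}{16677} + 91204 \sqrt{302} \approx 1.5851 \cdot 10^{6}$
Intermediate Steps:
$V{\left(H \right)} = H^{\frac{5}{2}}$ ($V{\left(H \right)} = H^{\frac{3}{2}} H = H^{\frac{5}{2}}$)
$r = - \frac{9311}{16677}$ ($r = 76 \cdot \frac{1}{153} + 115 \left(- \frac{1}{109}\right) = \frac{76}{153} - \frac{115}{109} = - \frac{9311}{16677} \approx -0.55831$)
$t = \frac{1551172}{16677}$ ($t = 11 \left(-2\right) - - \frac{1918066}{16677} = -22 + \frac{1918066}{16677} = \frac{1551172}{16677} \approx 93.013$)
$V{\left(D \right)} + t = 302^{\frac{5}{2}} + \frac{1551172}{16677} = 91204 \sqrt{302} + \frac{1551172}{16677} = \frac{1551172}{16677} + 91204 \sqrt{302}$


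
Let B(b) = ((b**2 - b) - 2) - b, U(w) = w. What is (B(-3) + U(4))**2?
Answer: 289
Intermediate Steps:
B(b) = -2 + b**2 - 2*b (B(b) = (-2 + b**2 - b) - b = -2 + b**2 - 2*b)
(B(-3) + U(4))**2 = ((-2 + (-3)**2 - 2*(-3)) + 4)**2 = ((-2 + 9 + 6) + 4)**2 = (13 + 4)**2 = 17**2 = 289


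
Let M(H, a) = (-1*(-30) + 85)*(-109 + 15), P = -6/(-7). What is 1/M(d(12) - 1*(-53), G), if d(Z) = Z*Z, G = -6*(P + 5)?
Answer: -1/10810 ≈ -9.2507e-5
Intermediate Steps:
P = 6/7 (P = -6*(-⅐) = 6/7 ≈ 0.85714)
G = -246/7 (G = -6*(6/7 + 5) = -6*41/7 = -246/7 ≈ -35.143)
d(Z) = Z²
M(H, a) = -10810 (M(H, a) = (30 + 85)*(-94) = 115*(-94) = -10810)
1/M(d(12) - 1*(-53), G) = 1/(-10810) = -1/10810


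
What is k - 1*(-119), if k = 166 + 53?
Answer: 338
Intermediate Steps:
k = 219
k - 1*(-119) = 219 - 1*(-119) = 219 + 119 = 338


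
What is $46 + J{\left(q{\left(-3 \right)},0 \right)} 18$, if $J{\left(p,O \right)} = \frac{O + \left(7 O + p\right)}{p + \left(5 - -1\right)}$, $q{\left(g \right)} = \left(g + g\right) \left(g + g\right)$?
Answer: $\frac{430}{7} \approx 61.429$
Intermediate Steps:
$q{\left(g \right)} = 4 g^{2}$ ($q{\left(g \right)} = 2 g 2 g = 4 g^{2}$)
$J{\left(p,O \right)} = \frac{p + 8 O}{6 + p}$ ($J{\left(p,O \right)} = \frac{O + \left(p + 7 O\right)}{p + \left(5 + 1\right)} = \frac{p + 8 O}{p + 6} = \frac{p + 8 O}{6 + p}$)
$46 + J{\left(q{\left(-3 \right)},0 \right)} 18 = 46 + \frac{4 \left(-3\right)^{2} + 8 \cdot 0}{6 + 4 \left(-3\right)^{2}} \cdot 18 = 46 + \frac{4 \cdot 9 + 0}{6 + 4 \cdot 9} \cdot 18 = 46 + \frac{36 + 0}{6 + 36} \cdot 18 = 46 + \frac{1}{42} \cdot 36 \cdot 18 = 46 + \frac{6}{7} \cdot 18 = 46 + \frac{108}{7} = \frac{430}{7}$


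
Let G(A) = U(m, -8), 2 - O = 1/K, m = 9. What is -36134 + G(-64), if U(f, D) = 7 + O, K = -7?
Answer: -252874/7 ≈ -36125.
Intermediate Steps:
O = 15/7 (O = 2 - 1/(-7) = 2 - 1*(-1/7) = 2 + 1/7 = 15/7 ≈ 2.1429)
U(f, D) = 64/7 (U(f, D) = 7 + 15/7 = 64/7)
G(A) = 64/7
-36134 + G(-64) = -36134 + 64/7 = -252874/7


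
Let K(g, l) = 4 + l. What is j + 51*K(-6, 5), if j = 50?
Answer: 509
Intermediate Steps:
j + 51*K(-6, 5) = 50 + 51*(4 + 5) = 50 + 51*9 = 50 + 459 = 509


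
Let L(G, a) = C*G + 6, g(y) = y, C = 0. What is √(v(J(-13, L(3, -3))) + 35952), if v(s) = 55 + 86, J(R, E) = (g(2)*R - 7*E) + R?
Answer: √36093 ≈ 189.98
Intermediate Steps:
L(G, a) = 6 (L(G, a) = 0*G + 6 = 0 + 6 = 6)
J(R, E) = -7*E + 3*R (J(R, E) = (2*R - 7*E) + R = (-7*E + 2*R) + R = -7*E + 3*R)
v(s) = 141
√(v(J(-13, L(3, -3))) + 35952) = √(141 + 35952) = √36093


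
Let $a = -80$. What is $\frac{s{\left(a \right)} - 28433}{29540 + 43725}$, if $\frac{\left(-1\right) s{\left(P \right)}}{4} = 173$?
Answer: $- \frac{5825}{14653} \approx -0.39753$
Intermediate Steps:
$s{\left(P \right)} = -692$ ($s{\left(P \right)} = \left(-4\right) 173 = -692$)
$\frac{s{\left(a \right)} - 28433}{29540 + 43725} = \frac{-692 - 28433}{29540 + 43725} = - \frac{29125}{73265} = \left(-29125\right) \frac{1}{73265} = - \frac{5825}{14653}$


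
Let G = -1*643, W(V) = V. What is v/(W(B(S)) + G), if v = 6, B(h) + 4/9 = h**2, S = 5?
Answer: -27/2783 ≈ -0.0097018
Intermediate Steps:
B(h) = -4/9 + h**2
G = -643
v/(W(B(S)) + G) = 6/((-4/9 + 5**2) - 643) = 6/((-4/9 + 25) - 643) = 6/(221/9 - 643) = 6/(-5566/9) = -9/5566*6 = -27/2783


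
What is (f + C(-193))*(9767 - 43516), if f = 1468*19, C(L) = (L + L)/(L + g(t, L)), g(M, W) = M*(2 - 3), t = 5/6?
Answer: -1094841589288/1163 ≈ -9.4139e+8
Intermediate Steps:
t = ⅚ (t = 5*(⅙) = ⅚ ≈ 0.83333)
g(M, W) = -M (g(M, W) = M*(-1) = -M)
C(L) = 2*L/(-⅚ + L) (C(L) = (L + L)/(L - 1*⅚) = (2*L)/(L - ⅚) = (2*L)/(-⅚ + L) = 2*L/(-⅚ + L))
f = 27892
(f + C(-193))*(9767 - 43516) = (27892 + 12*(-193)/(-5 + 6*(-193)))*(9767 - 43516) = (27892 + 12*(-193)/(-5 - 1158))*(-33749) = (27892 + 12*(-193)/(-1163))*(-33749) = (27892 + 12*(-193)*(-1/1163))*(-33749) = (27892 + 2316/1163)*(-33749) = (32440712/1163)*(-33749) = -1094841589288/1163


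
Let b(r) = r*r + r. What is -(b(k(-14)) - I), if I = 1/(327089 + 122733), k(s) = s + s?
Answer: -340065431/449822 ≈ -756.00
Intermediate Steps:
k(s) = 2*s
b(r) = r + r**2 (b(r) = r**2 + r = r + r**2)
I = 1/449822 ≈ 2.2231e-6
-(b(k(-14)) - I) = -((2*(-14))*(1 + 2*(-14)) - 1*1/449822) = -(-28*(1 - 28) - 1/449822) = -(-28*(-27) - 1/449822) = -(756 - 1/449822) = -1*340065431/449822 = -340065431/449822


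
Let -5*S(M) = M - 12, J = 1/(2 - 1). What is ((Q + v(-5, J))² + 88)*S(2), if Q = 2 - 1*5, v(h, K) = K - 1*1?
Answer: 194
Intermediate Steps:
J = 1 (J = 1/1 = 1)
v(h, K) = -1 + K (v(h, K) = K - 1 = -1 + K)
S(M) = 12/5 - M/5 (S(M) = -(M - 12)/5 = -(-12 + M)/5 = 12/5 - M/5)
Q = -3 (Q = 2 - 5 = -3)
((Q + v(-5, J))² + 88)*S(2) = ((-3 + (-1 + 1))² + 88)*(12/5 - ⅕*2) = ((-3 + 0)² + 88)*(12/5 - ⅖) = ((-3)² + 88)*2 = (9 + 88)*2 = 97*2 = 194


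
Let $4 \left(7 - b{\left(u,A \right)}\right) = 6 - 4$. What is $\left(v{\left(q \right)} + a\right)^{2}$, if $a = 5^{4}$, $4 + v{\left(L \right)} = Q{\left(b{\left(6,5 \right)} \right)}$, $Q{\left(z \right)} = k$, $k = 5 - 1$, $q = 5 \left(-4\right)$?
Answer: $390625$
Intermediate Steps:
$q = -20$
$k = 4$
$b{\left(u,A \right)} = \frac{13}{2}$ ($b{\left(u,A \right)} = 7 - \frac{6 - 4}{4} = 7 - \frac{1}{2} = \frac{13}{2}$)
$Q{\left(z \right)} = 4$
$v{\left(L \right)} = 0$ ($v{\left(L \right)} = -4 + 4 = 0$)
$a = 625$
$\left(v{\left(q \right)} + a\right)^{2} = \left(0 + 625\right)^{2} = 625^{2} = 390625$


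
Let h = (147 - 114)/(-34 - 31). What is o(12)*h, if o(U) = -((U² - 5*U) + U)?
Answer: 3168/65 ≈ 48.738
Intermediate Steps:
o(U) = -U² + 4*U (o(U) = -(U² - 4*U) = -U² + 4*U)
h = -33/65 (h = 33/(-65) = 33*(-1/65) = -33/65 ≈ -0.50769)
o(12)*h = (12*(4 - 1*12))*(-33/65) = (12*(4 - 12))*(-33/65) = (12*(-8))*(-33/65) = -96*(-33/65) = 3168/65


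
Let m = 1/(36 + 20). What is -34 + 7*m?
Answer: -271/8 ≈ -33.875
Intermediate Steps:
m = 1/56 ≈ 0.017857
-34 + 7*m = -34 + 7*(1/56) = -34 + ⅛ = -271/8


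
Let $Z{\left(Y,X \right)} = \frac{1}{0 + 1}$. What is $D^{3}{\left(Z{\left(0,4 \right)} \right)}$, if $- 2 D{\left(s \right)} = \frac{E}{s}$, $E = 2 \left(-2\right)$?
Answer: $8$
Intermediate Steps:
$Z{\left(Y,X \right)} = 1$ ($Z{\left(Y,X \right)} = 1^{-1} = 1$)
$E = -4$
$D{\left(s \right)} = \frac{2}{s}$ ($D{\left(s \right)} = - \frac{\left(-4\right) \frac{1}{s}}{2} = \frac{2}{s}$)
$D^{3}{\left(Z{\left(0,4 \right)} \right)} = \left(\frac{2}{1}\right)^{3} = \left(2 \cdot 1\right)^{3} = 2^{3} = 8$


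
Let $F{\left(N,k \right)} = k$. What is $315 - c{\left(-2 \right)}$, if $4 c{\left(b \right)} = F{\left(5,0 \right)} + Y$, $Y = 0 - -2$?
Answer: $\frac{629}{2} \approx 314.5$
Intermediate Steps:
$Y = 2$ ($Y = 0 + 2 = 2$)
$c{\left(b \right)} = \frac{1}{2}$ ($c{\left(b \right)} = \frac{0 + 2}{4} = \frac{1}{4} \cdot 2 = \frac{1}{2}$)
$315 - c{\left(-2 \right)} = 315 - \frac{1}{2} = \frac{629}{2}$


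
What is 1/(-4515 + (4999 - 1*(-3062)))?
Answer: 1/3546 ≈ 0.00028201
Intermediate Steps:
1/(-4515 + (4999 - 1*(-3062))) = 1/(-4515 + (4999 + 3062)) = 1/(-4515 + 8061) = 1/3546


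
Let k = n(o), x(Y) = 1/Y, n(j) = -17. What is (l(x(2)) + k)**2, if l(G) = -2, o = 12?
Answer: 361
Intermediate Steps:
x(Y) = 1/Y
k = -17
(l(x(2)) + k)**2 = (-2 - 17)**2 = (-19)**2 = 361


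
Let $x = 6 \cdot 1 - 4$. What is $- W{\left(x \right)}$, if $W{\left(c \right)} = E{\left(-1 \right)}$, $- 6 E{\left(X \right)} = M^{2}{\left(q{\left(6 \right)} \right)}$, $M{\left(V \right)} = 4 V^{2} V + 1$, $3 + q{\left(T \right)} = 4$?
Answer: $\frac{25}{6} \approx 4.1667$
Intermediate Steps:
$x = 2$ ($x = 6 - 4 = 2$)
$q{\left(T \right)} = 1$ ($q{\left(T \right)} = -3 + 4 = 1$)
$M{\left(V \right)} = 1 + 4 V^{3}$ ($M{\left(V \right)} = 4 V^{3} + 1 = 1 + 4 V^{3}$)
$E{\left(X \right)} = - \frac{25}{6}$ ($E{\left(X \right)} = - \frac{\left(1 + 4 \cdot 1^{3}\right)^{2}}{6} = - \frac{\left(1 + 4 \cdot 1\right)^{2}}{6} = - \frac{\left(1 + 4\right)^{2}}{6} = - \frac{5^{2}}{6} = \left(- \frac{1}{6}\right) 25 = - \frac{25}{6}$)
$W{\left(c \right)} = - \frac{25}{6}$
$- W{\left(x \right)} = \left(-1\right) \left(- \frac{25}{6}\right) = \frac{25}{6}$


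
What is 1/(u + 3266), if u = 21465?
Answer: 1/24731 ≈ 4.0435e-5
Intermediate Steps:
1/(u + 3266) = 1/(21465 + 3266) = 1/24731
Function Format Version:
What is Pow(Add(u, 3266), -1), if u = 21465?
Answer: Rational(1, 24731) ≈ 4.0435e-5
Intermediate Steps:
Pow(Add(u, 3266), -1) = Pow(Add(21465, 3266), -1) = Pow(24731, -1) = Rational(1, 24731)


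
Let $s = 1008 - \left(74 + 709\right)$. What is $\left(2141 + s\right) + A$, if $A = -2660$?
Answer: $-294$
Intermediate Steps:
$s = 225$ ($s = 1008 - 783 = 225$)
$\left(2141 + s\right) + A = \left(2141 + 225\right) - 2660 = 2366 - 2660 = -294$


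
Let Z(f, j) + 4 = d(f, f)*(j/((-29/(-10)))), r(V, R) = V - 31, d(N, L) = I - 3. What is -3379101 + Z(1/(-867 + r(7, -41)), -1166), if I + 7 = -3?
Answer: -97842465/29 ≈ -3.3739e+6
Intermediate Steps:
I = -10 (I = -7 - 3 = -10)
d(N, L) = -13 (d(N, L) = -10 - 3 = -13)
r(V, R) = -31 + V
Z(f, j) = -4 - 130*j/29 (Z(f, j) = -4 - 13*j/((-29/(-10))) = -4 - 13*j/((-29*(-1/10))) = -4 - 13*j/29/10 = -4 - 13*j*10/29 = -4 - 130*j/29)
-3379101 + Z(1/(-867 + r(7, -41)), -1166) = -3379101 + (-4 - 130/29*(-1166)) = -3379101 + (-4 + 151580/29) = -3379101 + 151464/29 = -97842465/29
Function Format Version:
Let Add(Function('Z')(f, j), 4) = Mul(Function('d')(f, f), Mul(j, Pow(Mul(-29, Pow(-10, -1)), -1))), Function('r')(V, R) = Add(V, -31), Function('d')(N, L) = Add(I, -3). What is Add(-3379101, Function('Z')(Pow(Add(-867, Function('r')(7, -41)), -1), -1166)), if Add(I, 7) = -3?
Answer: Rational(-97842465, 29) ≈ -3.3739e+6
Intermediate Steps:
I = -10 (I = Add(-7, -3) = -10)
Function('d')(N, L) = -13 (Function('d')(N, L) = Add(-10, -3) = -13)
Function('r')(V, R) = Add(-31, V)
Function('Z')(f, j) = Add(-4, Mul(Rational(-130, 29), j)) (Function('Z')(f, j) = Add(-4, Mul(-13, Mul(j, Pow(Mul(-29, Pow(-10, -1)), -1)))) = Add(-4, Mul(-13, Mul(j, Pow(Mul(-29, Rational(-1, 10)), -1)))) = Add(-4, Mul(-13, Mul(j, Pow(Rational(29, 10), -1)))) = Add(-4, Mul(-13, Mul(j, Rational(10, 29)))) = Add(-4, Mul(-13, Mul(Rational(10, 29), j))) = Add(-4, Mul(Rational(-130, 29), j)))
Add(-3379101, Function('Z')(Pow(Add(-867, Function('r')(7, -41)), -1), -1166)) = Add(-3379101, Add(-4, Mul(Rational(-130, 29), -1166))) = Add(-3379101, Add(-4, Rational(151580, 29))) = Add(-3379101, Rational(151464, 29)) = Rational(-97842465, 29)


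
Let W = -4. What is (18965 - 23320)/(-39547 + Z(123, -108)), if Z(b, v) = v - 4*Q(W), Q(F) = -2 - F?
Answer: 335/3051 ≈ 0.10980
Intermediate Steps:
Z(b, v) = -8 + v (Z(b, v) = v - 4*(-2 - 1*(-4)) = v - 4*(-2 + 4) = v - 4*2 = v - 8 = -8 + v)
(18965 - 23320)/(-39547 + Z(123, -108)) = (18965 - 23320)/(-39547 + (-8 - 108)) = -4355/(-39547 - 116) = -4355/(-39663) = -4355*(-1/39663) = 335/3051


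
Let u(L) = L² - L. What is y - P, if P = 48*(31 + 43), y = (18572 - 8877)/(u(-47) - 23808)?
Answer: -76562399/21552 ≈ -3552.4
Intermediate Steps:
y = -9695/21552 (y = (18572 - 8877)/(-47*(-1 - 47) - 23808) = 9695/(-47*(-48) - 23808) = 9695/(2256 - 23808) = 9695/(-21552) = 9695*(-1/21552) = -9695/21552 ≈ -0.44984)
P = 3552 (P = 48*74 = 3552)
y - P = -9695/21552 - 1*3552 = -9695/21552 - 3552 = -76562399/21552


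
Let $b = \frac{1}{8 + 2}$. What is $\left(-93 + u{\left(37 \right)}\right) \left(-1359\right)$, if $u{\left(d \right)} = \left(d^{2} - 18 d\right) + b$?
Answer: $- \frac{8291259}{10} \approx -8.2913 \cdot 10^{5}$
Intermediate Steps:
$b = \frac{1}{10} \approx 0.1$
$u{\left(d \right)} = \frac{1}{10} + d^{2} - 18 d$ ($u{\left(d \right)} = \left(d^{2} - 18 d\right) + \frac{1}{10} = \frac{1}{10} + d^{2} - 18 d$)
$\left(-93 + u{\left(37 \right)}\right) \left(-1359\right) = \left(-93 + \left(\frac{1}{10} + 37^{2} - 666\right)\right) \left(-1359\right) = \left(-93 + \left(\frac{1}{10} + 1369 - 666\right)\right) \left(-1359\right) = \left(-93 + \frac{7031}{10}\right) \left(-1359\right) = \frac{6101}{10} \left(-1359\right) = - \frac{8291259}{10}$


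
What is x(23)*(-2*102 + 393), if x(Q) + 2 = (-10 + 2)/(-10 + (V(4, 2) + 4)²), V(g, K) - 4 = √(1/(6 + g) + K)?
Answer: -35708526/86987 + 80640*√210/86987 ≈ -397.07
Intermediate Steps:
V(g, K) = 4 + √(K + 1/(6 + g)) (V(g, K) = 4 + √(1/(6 + g) + K) = 4 + √(K + 1/(6 + g)))
x(Q) = -2 - 8/(-10 + (8 + √210/10)²) (x(Q) = -2 + (-10 + 2)/(-10 + ((4 + √((1 + 2*(6 + 4))/(6 + 4))) + 4)²) = -2 - 8/(-10 + ((4 + √((1 + 2*10)/10)) + 4)²) = -2 - 8/(-10 + ((4 + √((1 + 20)/10)) + 4)²) = -2 - 8/(-10 + ((4 + √((⅒)*21)) + 4)²) = -2 - 8/(-10 + ((4 + √(21/10)) + 4)²) = -2 - 8/(-10 + ((4 + √210/10) + 4)²) = -2 - 8/(-10 + (8 + √210/10)²))
x(23)*(-2*102 + 393) = (-188934/86987 + 1280*√210/260961)*(-2*102 + 393) = (-188934/86987 + 1280*√210/260961)*(-204 + 393) = (-188934/86987 + 1280*√210/260961)*189 = -35708526/86987 + 80640*√210/86987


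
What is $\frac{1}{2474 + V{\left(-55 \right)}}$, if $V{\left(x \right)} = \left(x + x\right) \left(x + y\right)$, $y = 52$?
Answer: $\frac{1}{2804} \approx 0.00035663$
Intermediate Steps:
$V{\left(x \right)} = 2 x \left(52 + x\right)$ ($V{\left(x \right)} = \left(x + x\right) \left(x + 52\right) = 2 x \left(52 + x\right)$)
$\frac{1}{2474 + V{\left(-55 \right)}} = \frac{1}{2474 + 2 \left(-55\right) \left(52 - 55\right)} = \frac{1}{2474 + 2 \left(-55\right) \left(-3\right)} = \frac{1}{2474 + 330} = \frac{1}{2804}$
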